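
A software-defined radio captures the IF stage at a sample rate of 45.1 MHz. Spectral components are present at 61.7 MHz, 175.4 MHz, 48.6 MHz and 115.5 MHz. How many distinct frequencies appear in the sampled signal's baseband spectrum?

4

fs/2 = 22.55 MHz.
61.7 MHz mod fs = 16.6 MHz.
16.6 MHz ≤ fs/2 = 22.55 MHz, appears at 16.6 MHz.
175.4 MHz mod fs = 40.1 MHz.
40.1 MHz > fs/2 = 22.55 MHz, folds to fs − 40.1 MHz = 5 MHz.
48.6 MHz mod fs = 3.5 MHz.
3.5 MHz ≤ fs/2 = 22.55 MHz, appears at 3.5 MHz.
115.5 MHz mod fs = 25.3 MHz.
25.3 MHz > fs/2 = 22.55 MHz, folds to fs − 25.3 MHz = 19.8 MHz.
Distinct values: {3.5 MHz, 5 MHz, 16.6 MHz, 19.8 MHz} → 4.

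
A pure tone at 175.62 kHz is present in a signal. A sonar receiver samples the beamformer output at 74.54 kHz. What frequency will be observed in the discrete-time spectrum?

175.62 kHz mod fs = 26.54 kHz.
26.54 kHz ≤ fs/2 = 37.27 kHz, appears at 26.54 kHz.

26.54 kHz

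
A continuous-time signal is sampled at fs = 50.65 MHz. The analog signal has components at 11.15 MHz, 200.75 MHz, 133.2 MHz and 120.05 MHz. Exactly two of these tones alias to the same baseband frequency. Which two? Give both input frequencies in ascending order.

fs/2 = 25.325 MHz.
11.15 MHz ≤ fs/2 = 25.325 MHz, passes unchanged.
200.75 MHz mod fs = 48.8 MHz.
48.8 MHz > fs/2 = 25.325 MHz, folds to fs − 48.8 MHz = 1.85 MHz.
133.2 MHz mod fs = 31.9 MHz.
31.9 MHz > fs/2 = 25.325 MHz, folds to fs − 31.9 MHz = 18.75 MHz.
120.05 MHz mod fs = 18.75 MHz.
18.75 MHz ≤ fs/2 = 25.325 MHz, appears at 18.75 MHz.
120.05 MHz and 133.2 MHz both map to 18.75 MHz.

120.05 MHz, 133.2 MHz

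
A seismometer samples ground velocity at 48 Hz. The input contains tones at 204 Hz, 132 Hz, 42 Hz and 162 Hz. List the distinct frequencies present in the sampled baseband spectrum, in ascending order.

fs/2 = 24 Hz.
204 Hz mod fs = 12 Hz.
12 Hz ≤ fs/2 = 24 Hz, appears at 12 Hz.
132 Hz mod fs = 36 Hz.
36 Hz > fs/2 = 24 Hz, folds to fs − 36 Hz = 12 Hz.
42 Hz > fs/2 = 24 Hz, folds to fs − 42 Hz = 6 Hz.
162 Hz mod fs = 18 Hz.
18 Hz ≤ fs/2 = 24 Hz, appears at 18 Hz.
Distinct values: {6 Hz, 12 Hz, 18 Hz}.

6 Hz, 12 Hz, 18 Hz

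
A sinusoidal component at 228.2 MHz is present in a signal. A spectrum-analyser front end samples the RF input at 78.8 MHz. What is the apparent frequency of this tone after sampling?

8.2 MHz

228.2 MHz mod fs = 70.6 MHz.
70.6 MHz > fs/2 = 39.4 MHz, folds to fs − 70.6 MHz = 8.2 MHz.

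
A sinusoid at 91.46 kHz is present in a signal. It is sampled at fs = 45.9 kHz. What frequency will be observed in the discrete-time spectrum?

91.46 kHz mod fs = 45.56 kHz.
45.56 kHz > fs/2 = 22.95 kHz, folds to fs − 45.56 kHz = 0.34 kHz.

0.34 kHz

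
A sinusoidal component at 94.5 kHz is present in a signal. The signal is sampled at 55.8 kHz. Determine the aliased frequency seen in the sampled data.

17.1 kHz

94.5 kHz mod fs = 38.7 kHz.
38.7 kHz > fs/2 = 27.9 kHz, folds to fs − 38.7 kHz = 17.1 kHz.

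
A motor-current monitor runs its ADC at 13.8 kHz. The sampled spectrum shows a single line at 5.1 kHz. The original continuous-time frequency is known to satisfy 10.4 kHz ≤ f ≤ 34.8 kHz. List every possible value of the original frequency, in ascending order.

Frequencies that alias to 5.1 kHz are k·fs ± 5.1 kHz for integer k ≥ 0.
k=0: 5.1 kHz.
k=1: 8.7 kHz, 18.9 kHz.
k=2: 22.5 kHz, 32.7 kHz.
k=3: 36.3 kHz, 46.5 kHz.
Within [10.4 kHz, 34.8 kHz]: 18.9 kHz, 22.5 kHz, 32.7 kHz.

18.9 kHz, 22.5 kHz, 32.7 kHz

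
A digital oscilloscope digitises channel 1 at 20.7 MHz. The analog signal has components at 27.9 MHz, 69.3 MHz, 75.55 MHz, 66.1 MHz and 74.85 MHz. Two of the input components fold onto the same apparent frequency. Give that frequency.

fs/2 = 10.35 MHz.
27.9 MHz mod fs = 7.2 MHz.
7.2 MHz ≤ fs/2 = 10.35 MHz, appears at 7.2 MHz.
69.3 MHz mod fs = 7.2 MHz.
7.2 MHz ≤ fs/2 = 10.35 MHz, appears at 7.2 MHz.
75.55 MHz mod fs = 13.45 MHz.
13.45 MHz > fs/2 = 10.35 MHz, folds to fs − 13.45 MHz = 7.25 MHz.
66.1 MHz mod fs = 4 MHz.
4 MHz ≤ fs/2 = 10.35 MHz, appears at 4 MHz.
74.85 MHz mod fs = 12.75 MHz.
12.75 MHz > fs/2 = 10.35 MHz, folds to fs − 12.75 MHz = 7.95 MHz.
27.9 MHz and 69.3 MHz both map to 7.2 MHz.

7.2 MHz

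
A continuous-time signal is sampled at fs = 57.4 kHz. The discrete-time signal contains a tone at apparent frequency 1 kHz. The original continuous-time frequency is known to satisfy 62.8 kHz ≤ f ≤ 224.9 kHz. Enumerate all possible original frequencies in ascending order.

113.8 kHz, 115.8 kHz, 171.2 kHz, 173.2 kHz

Frequencies that alias to 1 kHz are k·fs ± 1 kHz for integer k ≥ 0.
k=0: 1 kHz.
k=1: 56.4 kHz, 58.4 kHz.
k=2: 113.8 kHz, 115.8 kHz.
k=3: 171.2 kHz, 173.2 kHz.
k=4: 228.6 kHz, 230.6 kHz.
Within [62.8 kHz, 224.9 kHz]: 113.8 kHz, 115.8 kHz, 171.2 kHz, 173.2 kHz.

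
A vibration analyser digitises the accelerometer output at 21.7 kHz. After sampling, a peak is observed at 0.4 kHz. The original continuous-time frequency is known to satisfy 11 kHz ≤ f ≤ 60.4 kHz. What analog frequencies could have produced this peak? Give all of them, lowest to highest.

Frequencies that alias to 0.4 kHz are k·fs ± 0.4 kHz for integer k ≥ 0.
k=0: 0.4 kHz.
k=1: 21.3 kHz, 22.1 kHz.
k=2: 43 kHz, 43.8 kHz.
k=3: 64.7 kHz, 65.5 kHz.
Within [11 kHz, 60.4 kHz]: 21.3 kHz, 22.1 kHz, 43 kHz, 43.8 kHz.

21.3 kHz, 22.1 kHz, 43 kHz, 43.8 kHz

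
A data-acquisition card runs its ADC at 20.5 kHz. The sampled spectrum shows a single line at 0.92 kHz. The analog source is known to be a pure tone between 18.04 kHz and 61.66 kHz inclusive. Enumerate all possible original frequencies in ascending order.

19.58 kHz, 21.42 kHz, 40.08 kHz, 41.92 kHz, 60.58 kHz

Frequencies that alias to 0.92 kHz are k·fs ± 0.92 kHz for integer k ≥ 0.
k=0: 0.92 kHz.
k=1: 19.58 kHz, 21.42 kHz.
k=2: 40.08 kHz, 41.92 kHz.
k=3: 60.58 kHz, 62.42 kHz.
k=4: 81.08 kHz, 82.92 kHz.
Within [18.04 kHz, 61.66 kHz]: 19.58 kHz, 21.42 kHz, 40.08 kHz, 41.92 kHz, 60.58 kHz.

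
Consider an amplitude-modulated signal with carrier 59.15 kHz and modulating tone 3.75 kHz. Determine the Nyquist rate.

125.8 kHz

AM sidebands sit at fc ± fm = 55.4 kHz and 62.9 kHz.
Highest-frequency component: 62.9 kHz.
Nyquist rate = 2 × 62.9 kHz = 125.8 kHz.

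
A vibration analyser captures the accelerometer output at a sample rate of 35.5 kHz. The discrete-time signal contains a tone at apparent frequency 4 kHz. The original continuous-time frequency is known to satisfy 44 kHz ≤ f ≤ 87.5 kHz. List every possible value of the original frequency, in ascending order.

Frequencies that alias to 4 kHz are k·fs ± 4 kHz for integer k ≥ 0.
k=0: 4 kHz.
k=1: 31.5 kHz, 39.5 kHz.
k=2: 67 kHz, 75 kHz.
k=3: 102.5 kHz, 110.5 kHz.
Within [44 kHz, 87.5 kHz]: 67 kHz, 75 kHz.

67 kHz, 75 kHz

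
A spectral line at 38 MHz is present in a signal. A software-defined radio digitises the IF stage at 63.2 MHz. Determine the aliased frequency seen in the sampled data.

38 MHz > fs/2 = 31.6 MHz, folds to fs − 38 MHz = 25.2 MHz.

25.2 MHz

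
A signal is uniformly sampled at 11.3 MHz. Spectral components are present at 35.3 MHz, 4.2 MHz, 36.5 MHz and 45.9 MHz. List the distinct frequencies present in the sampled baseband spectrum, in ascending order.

0.7 MHz, 1.4 MHz, 2.6 MHz, 4.2 MHz

fs/2 = 5.65 MHz.
35.3 MHz mod fs = 1.4 MHz.
1.4 MHz ≤ fs/2 = 5.65 MHz, appears at 1.4 MHz.
4.2 MHz ≤ fs/2 = 5.65 MHz, passes unchanged.
36.5 MHz mod fs = 2.6 MHz.
2.6 MHz ≤ fs/2 = 5.65 MHz, appears at 2.6 MHz.
45.9 MHz mod fs = 0.7 MHz.
0.7 MHz ≤ fs/2 = 5.65 MHz, appears at 0.7 MHz.
Distinct values: {0.7 MHz, 1.4 MHz, 2.6 MHz, 4.2 MHz}.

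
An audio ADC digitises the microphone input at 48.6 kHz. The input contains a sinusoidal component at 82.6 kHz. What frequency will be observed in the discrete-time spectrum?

14.6 kHz

82.6 kHz mod fs = 34 kHz.
34 kHz > fs/2 = 24.3 kHz, folds to fs − 34 kHz = 14.6 kHz.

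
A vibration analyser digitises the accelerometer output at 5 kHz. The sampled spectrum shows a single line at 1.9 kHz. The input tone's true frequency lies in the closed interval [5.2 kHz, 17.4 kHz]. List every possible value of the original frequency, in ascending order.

6.9 kHz, 8.1 kHz, 11.9 kHz, 13.1 kHz, 16.9 kHz

Frequencies that alias to 1.9 kHz are k·fs ± 1.9 kHz for integer k ≥ 0.
k=0: 1.9 kHz.
k=1: 3.1 kHz, 6.9 kHz.
k=2: 8.1 kHz, 11.9 kHz.
k=3: 13.1 kHz, 16.9 kHz.
k=4: 18.1 kHz, 21.9 kHz.
Within [5.2 kHz, 17.4 kHz]: 6.9 kHz, 8.1 kHz, 11.9 kHz, 13.1 kHz, 16.9 kHz.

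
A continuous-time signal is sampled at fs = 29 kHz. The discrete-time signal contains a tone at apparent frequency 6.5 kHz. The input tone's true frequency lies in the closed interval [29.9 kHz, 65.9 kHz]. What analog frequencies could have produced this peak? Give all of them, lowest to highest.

Frequencies that alias to 6.5 kHz are k·fs ± 6.5 kHz for integer k ≥ 0.
k=0: 6.5 kHz.
k=1: 22.5 kHz, 35.5 kHz.
k=2: 51.5 kHz, 64.5 kHz.
k=3: 80.5 kHz, 93.5 kHz.
Within [29.9 kHz, 65.9 kHz]: 35.5 kHz, 51.5 kHz, 64.5 kHz.

35.5 kHz, 51.5 kHz, 64.5 kHz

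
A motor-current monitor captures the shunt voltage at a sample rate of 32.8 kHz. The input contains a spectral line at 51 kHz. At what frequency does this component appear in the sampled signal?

14.6 kHz

51 kHz mod fs = 18.2 kHz.
18.2 kHz > fs/2 = 16.4 kHz, folds to fs − 18.2 kHz = 14.6 kHz.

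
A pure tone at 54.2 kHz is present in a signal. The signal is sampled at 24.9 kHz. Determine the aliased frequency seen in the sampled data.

4.4 kHz

54.2 kHz mod fs = 4.4 kHz.
4.4 kHz ≤ fs/2 = 12.45 kHz, appears at 4.4 kHz.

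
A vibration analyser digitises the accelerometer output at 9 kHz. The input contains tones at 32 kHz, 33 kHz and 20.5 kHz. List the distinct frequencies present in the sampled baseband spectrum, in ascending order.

fs/2 = 4.5 kHz.
32 kHz mod fs = 5 kHz.
5 kHz > fs/2 = 4.5 kHz, folds to fs − 5 kHz = 4 kHz.
33 kHz mod fs = 6 kHz.
6 kHz > fs/2 = 4.5 kHz, folds to fs − 6 kHz = 3 kHz.
20.5 kHz mod fs = 2.5 kHz.
2.5 kHz ≤ fs/2 = 4.5 kHz, appears at 2.5 kHz.
Distinct values: {2.5 kHz, 3 kHz, 4 kHz}.

2.5 kHz, 3 kHz, 4 kHz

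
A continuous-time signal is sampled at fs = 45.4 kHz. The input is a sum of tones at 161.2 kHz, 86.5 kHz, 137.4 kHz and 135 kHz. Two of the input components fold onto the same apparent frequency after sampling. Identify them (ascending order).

135 kHz, 137.4 kHz

fs/2 = 22.7 kHz.
161.2 kHz mod fs = 25 kHz.
25 kHz > fs/2 = 22.7 kHz, folds to fs − 25 kHz = 20.4 kHz.
86.5 kHz mod fs = 41.1 kHz.
41.1 kHz > fs/2 = 22.7 kHz, folds to fs − 41.1 kHz = 4.3 kHz.
137.4 kHz mod fs = 1.2 kHz.
1.2 kHz ≤ fs/2 = 22.7 kHz, appears at 1.2 kHz.
135 kHz mod fs = 44.2 kHz.
44.2 kHz > fs/2 = 22.7 kHz, folds to fs − 44.2 kHz = 1.2 kHz.
135 kHz and 137.4 kHz both map to 1.2 kHz.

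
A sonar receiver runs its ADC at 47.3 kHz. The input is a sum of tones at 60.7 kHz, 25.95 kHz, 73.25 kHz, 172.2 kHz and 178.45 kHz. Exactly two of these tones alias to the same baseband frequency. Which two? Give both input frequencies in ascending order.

25.95 kHz, 73.25 kHz

fs/2 = 23.65 kHz.
60.7 kHz mod fs = 13.4 kHz.
13.4 kHz ≤ fs/2 = 23.65 kHz, appears at 13.4 kHz.
25.95 kHz > fs/2 = 23.65 kHz, folds to fs − 25.95 kHz = 21.35 kHz.
73.25 kHz mod fs = 25.95 kHz.
25.95 kHz > fs/2 = 23.65 kHz, folds to fs − 25.95 kHz = 21.35 kHz.
172.2 kHz mod fs = 30.3 kHz.
30.3 kHz > fs/2 = 23.65 kHz, folds to fs − 30.3 kHz = 17 kHz.
178.45 kHz mod fs = 36.55 kHz.
36.55 kHz > fs/2 = 23.65 kHz, folds to fs − 36.55 kHz = 10.75 kHz.
25.95 kHz and 73.25 kHz both map to 21.35 kHz.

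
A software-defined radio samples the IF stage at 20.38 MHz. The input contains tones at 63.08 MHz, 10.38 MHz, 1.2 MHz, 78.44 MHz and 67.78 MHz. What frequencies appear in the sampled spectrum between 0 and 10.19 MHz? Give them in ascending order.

fs/2 = 10.19 MHz.
63.08 MHz mod fs = 1.94 MHz.
1.94 MHz ≤ fs/2 = 10.19 MHz, appears at 1.94 MHz.
10.38 MHz > fs/2 = 10.19 MHz, folds to fs − 10.38 MHz = 10 MHz.
1.2 MHz ≤ fs/2 = 10.19 MHz, passes unchanged.
78.44 MHz mod fs = 17.3 MHz.
17.3 MHz > fs/2 = 10.19 MHz, folds to fs − 17.3 MHz = 3.08 MHz.
67.78 MHz mod fs = 6.64 MHz.
6.64 MHz ≤ fs/2 = 10.19 MHz, appears at 6.64 MHz.
Distinct values: {1.2 MHz, 1.94 MHz, 3.08 MHz, 6.64 MHz, 10 MHz}.

1.2 MHz, 1.94 MHz, 3.08 MHz, 6.64 MHz, 10 MHz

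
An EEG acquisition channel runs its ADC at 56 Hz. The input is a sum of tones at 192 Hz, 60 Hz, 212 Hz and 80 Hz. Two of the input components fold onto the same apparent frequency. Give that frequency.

fs/2 = 28 Hz.
192 Hz mod fs = 24 Hz.
24 Hz ≤ fs/2 = 28 Hz, appears at 24 Hz.
60 Hz mod fs = 4 Hz.
4 Hz ≤ fs/2 = 28 Hz, appears at 4 Hz.
212 Hz mod fs = 44 Hz.
44 Hz > fs/2 = 28 Hz, folds to fs − 44 Hz = 12 Hz.
80 Hz mod fs = 24 Hz.
24 Hz ≤ fs/2 = 28 Hz, appears at 24 Hz.
80 Hz and 192 Hz both map to 24 Hz.

24 Hz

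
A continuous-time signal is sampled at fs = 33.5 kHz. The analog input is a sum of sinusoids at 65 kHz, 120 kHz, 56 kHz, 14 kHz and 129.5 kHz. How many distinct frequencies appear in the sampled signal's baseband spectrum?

fs/2 = 16.75 kHz.
65 kHz mod fs = 31.5 kHz.
31.5 kHz > fs/2 = 16.75 kHz, folds to fs − 31.5 kHz = 2 kHz.
120 kHz mod fs = 19.5 kHz.
19.5 kHz > fs/2 = 16.75 kHz, folds to fs − 19.5 kHz = 14 kHz.
56 kHz mod fs = 22.5 kHz.
22.5 kHz > fs/2 = 16.75 kHz, folds to fs − 22.5 kHz = 11 kHz.
14 kHz ≤ fs/2 = 16.75 kHz, passes unchanged.
129.5 kHz mod fs = 29 kHz.
29 kHz > fs/2 = 16.75 kHz, folds to fs − 29 kHz = 4.5 kHz.
Distinct values: {2 kHz, 4.5 kHz, 11 kHz, 14 kHz} → 4.

4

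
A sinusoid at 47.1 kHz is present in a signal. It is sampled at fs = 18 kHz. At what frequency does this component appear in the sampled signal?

47.1 kHz mod fs = 11.1 kHz.
11.1 kHz > fs/2 = 9 kHz, folds to fs − 11.1 kHz = 6.9 kHz.

6.9 kHz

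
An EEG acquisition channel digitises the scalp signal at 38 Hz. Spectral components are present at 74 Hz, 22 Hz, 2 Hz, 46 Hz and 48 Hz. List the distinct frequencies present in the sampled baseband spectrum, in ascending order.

2 Hz, 8 Hz, 10 Hz, 16 Hz

fs/2 = 19 Hz.
74 Hz mod fs = 36 Hz.
36 Hz > fs/2 = 19 Hz, folds to fs − 36 Hz = 2 Hz.
22 Hz > fs/2 = 19 Hz, folds to fs − 22 Hz = 16 Hz.
2 Hz ≤ fs/2 = 19 Hz, passes unchanged.
46 Hz mod fs = 8 Hz.
8 Hz ≤ fs/2 = 19 Hz, appears at 8 Hz.
48 Hz mod fs = 10 Hz.
10 Hz ≤ fs/2 = 19 Hz, appears at 10 Hz.
Distinct values: {2 Hz, 8 Hz, 10 Hz, 16 Hz}.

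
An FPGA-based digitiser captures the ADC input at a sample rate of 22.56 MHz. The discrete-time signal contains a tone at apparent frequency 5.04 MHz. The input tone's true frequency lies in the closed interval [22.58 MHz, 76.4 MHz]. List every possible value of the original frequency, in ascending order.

27.6 MHz, 40.08 MHz, 50.16 MHz, 62.64 MHz, 72.72 MHz

Frequencies that alias to 5.04 MHz are k·fs ± 5.04 MHz for integer k ≥ 0.
k=0: 5.04 MHz.
k=1: 17.52 MHz, 27.6 MHz.
k=2: 40.08 MHz, 50.16 MHz.
k=3: 62.64 MHz, 72.72 MHz.
k=4: 85.2 MHz, 95.28 MHz.
Within [22.58 MHz, 76.4 MHz]: 27.6 MHz, 40.08 MHz, 50.16 MHz, 62.64 MHz, 72.72 MHz.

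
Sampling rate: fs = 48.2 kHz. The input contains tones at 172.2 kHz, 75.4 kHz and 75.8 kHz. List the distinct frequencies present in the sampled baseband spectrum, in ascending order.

20.6 kHz, 21 kHz

fs/2 = 24.1 kHz.
172.2 kHz mod fs = 27.6 kHz.
27.6 kHz > fs/2 = 24.1 kHz, folds to fs − 27.6 kHz = 20.6 kHz.
75.4 kHz mod fs = 27.2 kHz.
27.2 kHz > fs/2 = 24.1 kHz, folds to fs − 27.2 kHz = 21 kHz.
75.8 kHz mod fs = 27.6 kHz.
27.6 kHz > fs/2 = 24.1 kHz, folds to fs − 27.6 kHz = 20.6 kHz.
Distinct values: {20.6 kHz, 21 kHz}.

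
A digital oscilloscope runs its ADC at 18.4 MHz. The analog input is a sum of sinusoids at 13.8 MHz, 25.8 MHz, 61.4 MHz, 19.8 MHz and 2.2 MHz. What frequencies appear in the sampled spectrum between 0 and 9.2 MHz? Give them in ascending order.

1.4 MHz, 2.2 MHz, 4.6 MHz, 6.2 MHz, 7.4 MHz

fs/2 = 9.2 MHz.
13.8 MHz > fs/2 = 9.2 MHz, folds to fs − 13.8 MHz = 4.6 MHz.
25.8 MHz mod fs = 7.4 MHz.
7.4 MHz ≤ fs/2 = 9.2 MHz, appears at 7.4 MHz.
61.4 MHz mod fs = 6.2 MHz.
6.2 MHz ≤ fs/2 = 9.2 MHz, appears at 6.2 MHz.
19.8 MHz mod fs = 1.4 MHz.
1.4 MHz ≤ fs/2 = 9.2 MHz, appears at 1.4 MHz.
2.2 MHz ≤ fs/2 = 9.2 MHz, passes unchanged.
Distinct values: {1.4 MHz, 2.2 MHz, 4.6 MHz, 6.2 MHz, 7.4 MHz}.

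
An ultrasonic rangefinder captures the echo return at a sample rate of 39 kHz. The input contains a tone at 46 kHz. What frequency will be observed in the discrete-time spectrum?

46 kHz mod fs = 7 kHz.
7 kHz ≤ fs/2 = 19.5 kHz, appears at 7 kHz.

7 kHz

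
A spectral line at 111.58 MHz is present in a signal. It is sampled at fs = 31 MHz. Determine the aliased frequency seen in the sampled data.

111.58 MHz mod fs = 18.58 MHz.
18.58 MHz > fs/2 = 15.5 MHz, folds to fs − 18.58 MHz = 12.42 MHz.

12.42 MHz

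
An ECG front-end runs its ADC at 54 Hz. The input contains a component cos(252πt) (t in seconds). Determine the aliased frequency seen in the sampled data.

ω = 252π rad/s → f = ω/(2π) = 126 Hz.
126 Hz mod fs = 18 Hz.
18 Hz ≤ fs/2 = 27 Hz, appears at 18 Hz.

18 Hz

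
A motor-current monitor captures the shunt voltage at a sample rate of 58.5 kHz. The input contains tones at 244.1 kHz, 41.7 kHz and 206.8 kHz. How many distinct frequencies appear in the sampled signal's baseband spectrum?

3

fs/2 = 29.25 kHz.
244.1 kHz mod fs = 10.1 kHz.
10.1 kHz ≤ fs/2 = 29.25 kHz, appears at 10.1 kHz.
41.7 kHz > fs/2 = 29.25 kHz, folds to fs − 41.7 kHz = 16.8 kHz.
206.8 kHz mod fs = 31.3 kHz.
31.3 kHz > fs/2 = 29.25 kHz, folds to fs − 31.3 kHz = 27.2 kHz.
Distinct values: {10.1 kHz, 16.8 kHz, 27.2 kHz} → 3.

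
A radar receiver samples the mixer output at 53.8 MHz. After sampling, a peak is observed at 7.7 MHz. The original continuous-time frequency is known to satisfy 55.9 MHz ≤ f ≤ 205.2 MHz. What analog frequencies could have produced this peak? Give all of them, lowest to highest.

Frequencies that alias to 7.7 MHz are k·fs ± 7.7 MHz for integer k ≥ 0.
k=0: 7.7 MHz.
k=1: 46.1 MHz, 61.5 MHz.
k=2: 99.9 MHz, 115.3 MHz.
k=3: 153.7 MHz, 169.1 MHz.
k=4: 207.5 MHz, 222.9 MHz.
Within [55.9 MHz, 205.2 MHz]: 61.5 MHz, 99.9 MHz, 115.3 MHz, 153.7 MHz, 169.1 MHz.

61.5 MHz, 99.9 MHz, 115.3 MHz, 153.7 MHz, 169.1 MHz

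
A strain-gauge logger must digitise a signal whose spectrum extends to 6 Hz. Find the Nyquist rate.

12 Hz

Nyquist rate = 2 × 6 Hz = 12 Hz.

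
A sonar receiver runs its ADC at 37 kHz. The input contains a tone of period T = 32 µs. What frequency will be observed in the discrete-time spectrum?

T = 32 µs → f = 1/T = 31.25 kHz.
31.25 kHz > fs/2 = 18.5 kHz, folds to fs − 31.25 kHz = 5.75 kHz.

5.75 kHz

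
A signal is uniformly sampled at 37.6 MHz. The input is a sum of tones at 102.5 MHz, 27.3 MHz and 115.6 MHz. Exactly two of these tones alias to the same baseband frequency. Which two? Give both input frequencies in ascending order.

27.3 MHz, 102.5 MHz

fs/2 = 18.8 MHz.
102.5 MHz mod fs = 27.3 MHz.
27.3 MHz > fs/2 = 18.8 MHz, folds to fs − 27.3 MHz = 10.3 MHz.
27.3 MHz > fs/2 = 18.8 MHz, folds to fs − 27.3 MHz = 10.3 MHz.
115.6 MHz mod fs = 2.8 MHz.
2.8 MHz ≤ fs/2 = 18.8 MHz, appears at 2.8 MHz.
27.3 MHz and 102.5 MHz both map to 10.3 MHz.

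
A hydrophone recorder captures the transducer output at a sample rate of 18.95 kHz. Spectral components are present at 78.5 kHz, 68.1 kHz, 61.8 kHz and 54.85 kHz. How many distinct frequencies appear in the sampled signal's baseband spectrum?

4

fs/2 = 9.475 kHz.
78.5 kHz mod fs = 2.7 kHz.
2.7 kHz ≤ fs/2 = 9.475 kHz, appears at 2.7 kHz.
68.1 kHz mod fs = 11.25 kHz.
11.25 kHz > fs/2 = 9.475 kHz, folds to fs − 11.25 kHz = 7.7 kHz.
61.8 kHz mod fs = 4.95 kHz.
4.95 kHz ≤ fs/2 = 9.475 kHz, appears at 4.95 kHz.
54.85 kHz mod fs = 16.95 kHz.
16.95 kHz > fs/2 = 9.475 kHz, folds to fs − 16.95 kHz = 2 kHz.
Distinct values: {2 kHz, 2.7 kHz, 4.95 kHz, 7.7 kHz} → 4.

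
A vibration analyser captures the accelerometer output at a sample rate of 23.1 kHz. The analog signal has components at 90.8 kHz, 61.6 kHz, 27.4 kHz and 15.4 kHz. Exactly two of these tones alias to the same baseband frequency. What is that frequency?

7.7 kHz

fs/2 = 11.55 kHz.
90.8 kHz mod fs = 21.5 kHz.
21.5 kHz > fs/2 = 11.55 kHz, folds to fs − 21.5 kHz = 1.6 kHz.
61.6 kHz mod fs = 15.4 kHz.
15.4 kHz > fs/2 = 11.55 kHz, folds to fs − 15.4 kHz = 7.7 kHz.
27.4 kHz mod fs = 4.3 kHz.
4.3 kHz ≤ fs/2 = 11.55 kHz, appears at 4.3 kHz.
15.4 kHz > fs/2 = 11.55 kHz, folds to fs − 15.4 kHz = 7.7 kHz.
15.4 kHz and 61.6 kHz both map to 7.7 kHz.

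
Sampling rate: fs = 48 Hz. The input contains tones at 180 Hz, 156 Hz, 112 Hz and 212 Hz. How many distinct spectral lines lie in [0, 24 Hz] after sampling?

3

fs/2 = 24 Hz.
180 Hz mod fs = 36 Hz.
36 Hz > fs/2 = 24 Hz, folds to fs − 36 Hz = 12 Hz.
156 Hz mod fs = 12 Hz.
12 Hz ≤ fs/2 = 24 Hz, appears at 12 Hz.
112 Hz mod fs = 16 Hz.
16 Hz ≤ fs/2 = 24 Hz, appears at 16 Hz.
212 Hz mod fs = 20 Hz.
20 Hz ≤ fs/2 = 24 Hz, appears at 20 Hz.
Distinct values: {12 Hz, 16 Hz, 20 Hz} → 3.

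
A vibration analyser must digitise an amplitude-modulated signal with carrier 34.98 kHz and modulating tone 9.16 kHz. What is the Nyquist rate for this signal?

88.28 kHz

AM sidebands sit at fc ± fm = 25.82 kHz and 44.14 kHz.
Highest-frequency component: 44.14 kHz.
Nyquist rate = 2 × 44.14 kHz = 88.28 kHz.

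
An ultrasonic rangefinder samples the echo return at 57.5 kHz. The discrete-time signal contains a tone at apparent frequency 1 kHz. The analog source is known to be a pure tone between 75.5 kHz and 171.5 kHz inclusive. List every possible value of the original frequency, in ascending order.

Frequencies that alias to 1 kHz are k·fs ± 1 kHz for integer k ≥ 0.
k=0: 1 kHz.
k=1: 56.5 kHz, 58.5 kHz.
k=2: 114 kHz, 116 kHz.
k=3: 171.5 kHz, 173.5 kHz.
k=4: 229 kHz, 231 kHz.
Within [75.5 kHz, 171.5 kHz]: 114 kHz, 116 kHz, 171.5 kHz.

114 kHz, 116 kHz, 171.5 kHz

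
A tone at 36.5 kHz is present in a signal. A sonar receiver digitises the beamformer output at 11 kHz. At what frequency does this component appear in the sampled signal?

36.5 kHz mod fs = 3.5 kHz.
3.5 kHz ≤ fs/2 = 5.5 kHz, appears at 3.5 kHz.

3.5 kHz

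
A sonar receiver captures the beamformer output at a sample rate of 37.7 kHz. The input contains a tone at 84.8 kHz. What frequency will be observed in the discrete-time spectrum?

84.8 kHz mod fs = 9.4 kHz.
9.4 kHz ≤ fs/2 = 18.85 kHz, appears at 9.4 kHz.

9.4 kHz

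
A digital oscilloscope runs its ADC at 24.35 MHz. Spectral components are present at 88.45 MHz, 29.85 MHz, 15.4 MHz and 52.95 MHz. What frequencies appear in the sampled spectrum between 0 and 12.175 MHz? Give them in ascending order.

fs/2 = 12.175 MHz.
88.45 MHz mod fs = 15.4 MHz.
15.4 MHz > fs/2 = 12.175 MHz, folds to fs − 15.4 MHz = 8.95 MHz.
29.85 MHz mod fs = 5.5 MHz.
5.5 MHz ≤ fs/2 = 12.175 MHz, appears at 5.5 MHz.
15.4 MHz > fs/2 = 12.175 MHz, folds to fs − 15.4 MHz = 8.95 MHz.
52.95 MHz mod fs = 4.25 MHz.
4.25 MHz ≤ fs/2 = 12.175 MHz, appears at 4.25 MHz.
Distinct values: {4.25 MHz, 5.5 MHz, 8.95 MHz}.

4.25 MHz, 5.5 MHz, 8.95 MHz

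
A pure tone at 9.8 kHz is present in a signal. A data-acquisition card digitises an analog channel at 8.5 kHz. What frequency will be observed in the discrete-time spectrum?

9.8 kHz mod fs = 1.3 kHz.
1.3 kHz ≤ fs/2 = 4.25 kHz, appears at 1.3 kHz.

1.3 kHz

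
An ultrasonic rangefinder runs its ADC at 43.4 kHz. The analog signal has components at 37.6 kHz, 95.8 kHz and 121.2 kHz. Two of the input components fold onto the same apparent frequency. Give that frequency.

9 kHz

fs/2 = 21.7 kHz.
37.6 kHz > fs/2 = 21.7 kHz, folds to fs − 37.6 kHz = 5.8 kHz.
95.8 kHz mod fs = 9 kHz.
9 kHz ≤ fs/2 = 21.7 kHz, appears at 9 kHz.
121.2 kHz mod fs = 34.4 kHz.
34.4 kHz > fs/2 = 21.7 kHz, folds to fs − 34.4 kHz = 9 kHz.
95.8 kHz and 121.2 kHz both map to 9 kHz.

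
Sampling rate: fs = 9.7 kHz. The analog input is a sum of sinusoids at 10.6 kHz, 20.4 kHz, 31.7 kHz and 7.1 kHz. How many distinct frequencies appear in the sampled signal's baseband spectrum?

fs/2 = 4.85 kHz.
10.6 kHz mod fs = 0.9 kHz.
0.9 kHz ≤ fs/2 = 4.85 kHz, appears at 0.9 kHz.
20.4 kHz mod fs = 1 kHz.
1 kHz ≤ fs/2 = 4.85 kHz, appears at 1 kHz.
31.7 kHz mod fs = 2.6 kHz.
2.6 kHz ≤ fs/2 = 4.85 kHz, appears at 2.6 kHz.
7.1 kHz > fs/2 = 4.85 kHz, folds to fs − 7.1 kHz = 2.6 kHz.
Distinct values: {0.9 kHz, 1 kHz, 2.6 kHz} → 3.

3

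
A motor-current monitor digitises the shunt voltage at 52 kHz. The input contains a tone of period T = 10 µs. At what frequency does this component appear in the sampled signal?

4 kHz

T = 10 µs → f = 1/T = 100 kHz.
100 kHz mod fs = 48 kHz.
48 kHz > fs/2 = 26 kHz, folds to fs − 48 kHz = 4 kHz.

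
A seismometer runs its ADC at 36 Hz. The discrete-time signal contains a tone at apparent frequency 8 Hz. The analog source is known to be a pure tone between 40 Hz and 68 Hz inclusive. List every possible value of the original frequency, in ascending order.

44 Hz, 64 Hz

Frequencies that alias to 8 Hz are k·fs ± 8 Hz for integer k ≥ 0.
k=0: 8 Hz.
k=1: 28 Hz, 44 Hz.
k=2: 64 Hz, 80 Hz.
k=3: 100 Hz, 116 Hz.
Within [40 Hz, 68 Hz]: 44 Hz, 64 Hz.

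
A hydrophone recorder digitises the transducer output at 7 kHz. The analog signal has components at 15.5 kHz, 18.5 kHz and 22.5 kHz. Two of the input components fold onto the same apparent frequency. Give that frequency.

1.5 kHz

fs/2 = 3.5 kHz.
15.5 kHz mod fs = 1.5 kHz.
1.5 kHz ≤ fs/2 = 3.5 kHz, appears at 1.5 kHz.
18.5 kHz mod fs = 4.5 kHz.
4.5 kHz > fs/2 = 3.5 kHz, folds to fs − 4.5 kHz = 2.5 kHz.
22.5 kHz mod fs = 1.5 kHz.
1.5 kHz ≤ fs/2 = 3.5 kHz, appears at 1.5 kHz.
15.5 kHz and 22.5 kHz both map to 1.5 kHz.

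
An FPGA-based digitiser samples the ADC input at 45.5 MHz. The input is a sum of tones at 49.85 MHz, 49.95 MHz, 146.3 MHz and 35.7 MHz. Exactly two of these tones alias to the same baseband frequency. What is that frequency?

9.8 MHz

fs/2 = 22.75 MHz.
49.85 MHz mod fs = 4.35 MHz.
4.35 MHz ≤ fs/2 = 22.75 MHz, appears at 4.35 MHz.
49.95 MHz mod fs = 4.45 MHz.
4.45 MHz ≤ fs/2 = 22.75 MHz, appears at 4.45 MHz.
146.3 MHz mod fs = 9.8 MHz.
9.8 MHz ≤ fs/2 = 22.75 MHz, appears at 9.8 MHz.
35.7 MHz > fs/2 = 22.75 MHz, folds to fs − 35.7 MHz = 9.8 MHz.
35.7 MHz and 146.3 MHz both map to 9.8 MHz.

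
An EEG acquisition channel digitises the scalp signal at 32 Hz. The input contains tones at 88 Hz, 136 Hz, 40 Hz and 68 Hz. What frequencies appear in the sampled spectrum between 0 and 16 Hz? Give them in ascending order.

fs/2 = 16 Hz.
88 Hz mod fs = 24 Hz.
24 Hz > fs/2 = 16 Hz, folds to fs − 24 Hz = 8 Hz.
136 Hz mod fs = 8 Hz.
8 Hz ≤ fs/2 = 16 Hz, appears at 8 Hz.
40 Hz mod fs = 8 Hz.
8 Hz ≤ fs/2 = 16 Hz, appears at 8 Hz.
68 Hz mod fs = 4 Hz.
4 Hz ≤ fs/2 = 16 Hz, appears at 4 Hz.
Distinct values: {4 Hz, 8 Hz}.

4 Hz, 8 Hz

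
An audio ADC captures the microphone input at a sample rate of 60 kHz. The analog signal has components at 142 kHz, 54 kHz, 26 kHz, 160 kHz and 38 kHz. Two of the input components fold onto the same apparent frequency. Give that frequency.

22 kHz

fs/2 = 30 kHz.
142 kHz mod fs = 22 kHz.
22 kHz ≤ fs/2 = 30 kHz, appears at 22 kHz.
54 kHz > fs/2 = 30 kHz, folds to fs − 54 kHz = 6 kHz.
26 kHz ≤ fs/2 = 30 kHz, passes unchanged.
160 kHz mod fs = 40 kHz.
40 kHz > fs/2 = 30 kHz, folds to fs − 40 kHz = 20 kHz.
38 kHz > fs/2 = 30 kHz, folds to fs − 38 kHz = 22 kHz.
38 kHz and 142 kHz both map to 22 kHz.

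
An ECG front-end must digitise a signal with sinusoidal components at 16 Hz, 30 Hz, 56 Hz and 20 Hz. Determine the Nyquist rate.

Highest-frequency component: 56 Hz.
Nyquist rate = 2 × 56 Hz = 112 Hz.

112 Hz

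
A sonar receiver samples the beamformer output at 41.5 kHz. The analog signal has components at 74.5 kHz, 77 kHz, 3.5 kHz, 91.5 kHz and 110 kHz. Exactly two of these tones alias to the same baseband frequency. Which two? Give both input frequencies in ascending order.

74.5 kHz, 91.5 kHz

fs/2 = 20.75 kHz.
74.5 kHz mod fs = 33 kHz.
33 kHz > fs/2 = 20.75 kHz, folds to fs − 33 kHz = 8.5 kHz.
77 kHz mod fs = 35.5 kHz.
35.5 kHz > fs/2 = 20.75 kHz, folds to fs − 35.5 kHz = 6 kHz.
3.5 kHz ≤ fs/2 = 20.75 kHz, passes unchanged.
91.5 kHz mod fs = 8.5 kHz.
8.5 kHz ≤ fs/2 = 20.75 kHz, appears at 8.5 kHz.
110 kHz mod fs = 27 kHz.
27 kHz > fs/2 = 20.75 kHz, folds to fs − 27 kHz = 14.5 kHz.
74.5 kHz and 91.5 kHz both map to 8.5 kHz.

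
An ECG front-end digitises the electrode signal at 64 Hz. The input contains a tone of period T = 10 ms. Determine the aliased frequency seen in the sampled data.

T = 10 ms → f = 1/T = 100 Hz.
100 Hz mod fs = 36 Hz.
36 Hz > fs/2 = 32 Hz, folds to fs − 36 Hz = 28 Hz.

28 Hz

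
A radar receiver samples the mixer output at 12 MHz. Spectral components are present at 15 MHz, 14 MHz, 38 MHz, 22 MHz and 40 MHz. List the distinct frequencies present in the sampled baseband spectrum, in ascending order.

fs/2 = 6 MHz.
15 MHz mod fs = 3 MHz.
3 MHz ≤ fs/2 = 6 MHz, appears at 3 MHz.
14 MHz mod fs = 2 MHz.
2 MHz ≤ fs/2 = 6 MHz, appears at 2 MHz.
38 MHz mod fs = 2 MHz.
2 MHz ≤ fs/2 = 6 MHz, appears at 2 MHz.
22 MHz mod fs = 10 MHz.
10 MHz > fs/2 = 6 MHz, folds to fs − 10 MHz = 2 MHz.
40 MHz mod fs = 4 MHz.
4 MHz ≤ fs/2 = 6 MHz, appears at 4 MHz.
Distinct values: {2 MHz, 3 MHz, 4 MHz}.

2 MHz, 3 MHz, 4 MHz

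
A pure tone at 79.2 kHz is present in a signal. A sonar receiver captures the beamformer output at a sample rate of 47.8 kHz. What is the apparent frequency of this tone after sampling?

16.4 kHz

79.2 kHz mod fs = 31.4 kHz.
31.4 kHz > fs/2 = 23.9 kHz, folds to fs − 31.4 kHz = 16.4 kHz.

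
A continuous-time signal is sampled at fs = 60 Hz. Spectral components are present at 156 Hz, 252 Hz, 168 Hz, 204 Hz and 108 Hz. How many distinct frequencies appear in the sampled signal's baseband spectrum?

2

fs/2 = 30 Hz.
156 Hz mod fs = 36 Hz.
36 Hz > fs/2 = 30 Hz, folds to fs − 36 Hz = 24 Hz.
252 Hz mod fs = 12 Hz.
12 Hz ≤ fs/2 = 30 Hz, appears at 12 Hz.
168 Hz mod fs = 48 Hz.
48 Hz > fs/2 = 30 Hz, folds to fs − 48 Hz = 12 Hz.
204 Hz mod fs = 24 Hz.
24 Hz ≤ fs/2 = 30 Hz, appears at 24 Hz.
108 Hz mod fs = 48 Hz.
48 Hz > fs/2 = 30 Hz, folds to fs − 48 Hz = 12 Hz.
Distinct values: {12 Hz, 24 Hz} → 2.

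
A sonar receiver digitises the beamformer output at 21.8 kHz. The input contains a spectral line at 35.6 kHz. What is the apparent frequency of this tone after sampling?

35.6 kHz mod fs = 13.8 kHz.
13.8 kHz > fs/2 = 10.9 kHz, folds to fs − 13.8 kHz = 8 kHz.

8 kHz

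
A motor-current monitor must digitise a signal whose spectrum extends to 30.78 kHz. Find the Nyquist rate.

Nyquist rate = 2 × 30.78 kHz = 61.56 kHz.

61.56 kHz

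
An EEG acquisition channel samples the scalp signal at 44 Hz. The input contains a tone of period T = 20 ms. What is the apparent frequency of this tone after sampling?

T = 20 ms → f = 1/T = 50 Hz.
50 Hz mod fs = 6 Hz.
6 Hz ≤ fs/2 = 22 Hz, appears at 6 Hz.

6 Hz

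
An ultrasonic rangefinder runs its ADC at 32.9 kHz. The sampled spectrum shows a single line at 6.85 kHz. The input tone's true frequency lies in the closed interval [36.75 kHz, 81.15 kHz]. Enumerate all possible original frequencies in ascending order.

Frequencies that alias to 6.85 kHz are k·fs ± 6.85 kHz for integer k ≥ 0.
k=0: 6.85 kHz.
k=1: 26.05 kHz, 39.75 kHz.
k=2: 58.95 kHz, 72.65 kHz.
k=3: 91.85 kHz, 105.55 kHz.
Within [36.75 kHz, 81.15 kHz]: 39.75 kHz, 58.95 kHz, 72.65 kHz.

39.75 kHz, 58.95 kHz, 72.65 kHz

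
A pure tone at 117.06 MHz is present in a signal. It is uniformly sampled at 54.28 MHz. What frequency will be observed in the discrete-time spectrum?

8.5 MHz

117.06 MHz mod fs = 8.5 MHz.
8.5 MHz ≤ fs/2 = 27.14 MHz, appears at 8.5 MHz.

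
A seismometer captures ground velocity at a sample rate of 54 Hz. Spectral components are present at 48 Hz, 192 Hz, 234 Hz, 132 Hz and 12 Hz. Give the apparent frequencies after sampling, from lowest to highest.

fs/2 = 27 Hz.
48 Hz > fs/2 = 27 Hz, folds to fs − 48 Hz = 6 Hz.
192 Hz mod fs = 30 Hz.
30 Hz > fs/2 = 27 Hz, folds to fs − 30 Hz = 24 Hz.
234 Hz mod fs = 18 Hz.
18 Hz ≤ fs/2 = 27 Hz, appears at 18 Hz.
132 Hz mod fs = 24 Hz.
24 Hz ≤ fs/2 = 27 Hz, appears at 24 Hz.
12 Hz ≤ fs/2 = 27 Hz, passes unchanged.
Distinct values: {6 Hz, 12 Hz, 18 Hz, 24 Hz}.

6 Hz, 12 Hz, 18 Hz, 24 Hz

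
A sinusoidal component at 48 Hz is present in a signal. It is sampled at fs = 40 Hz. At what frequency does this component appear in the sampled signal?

8 Hz

48 Hz mod fs = 8 Hz.
8 Hz ≤ fs/2 = 20 Hz, appears at 8 Hz.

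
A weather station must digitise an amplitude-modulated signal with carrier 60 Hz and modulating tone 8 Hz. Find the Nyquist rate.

136 Hz

AM sidebands sit at fc ± fm = 52 Hz and 68 Hz.
Highest-frequency component: 68 Hz.
Nyquist rate = 2 × 68 Hz = 136 Hz.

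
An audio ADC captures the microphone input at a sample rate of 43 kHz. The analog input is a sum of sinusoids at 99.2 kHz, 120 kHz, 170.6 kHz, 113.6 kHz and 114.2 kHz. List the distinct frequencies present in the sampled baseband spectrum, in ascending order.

fs/2 = 21.5 kHz.
99.2 kHz mod fs = 13.2 kHz.
13.2 kHz ≤ fs/2 = 21.5 kHz, appears at 13.2 kHz.
120 kHz mod fs = 34 kHz.
34 kHz > fs/2 = 21.5 kHz, folds to fs − 34 kHz = 9 kHz.
170.6 kHz mod fs = 41.6 kHz.
41.6 kHz > fs/2 = 21.5 kHz, folds to fs − 41.6 kHz = 1.4 kHz.
113.6 kHz mod fs = 27.6 kHz.
27.6 kHz > fs/2 = 21.5 kHz, folds to fs − 27.6 kHz = 15.4 kHz.
114.2 kHz mod fs = 28.2 kHz.
28.2 kHz > fs/2 = 21.5 kHz, folds to fs − 28.2 kHz = 14.8 kHz.
Distinct values: {1.4 kHz, 9 kHz, 13.2 kHz, 14.8 kHz, 15.4 kHz}.

1.4 kHz, 9 kHz, 13.2 kHz, 14.8 kHz, 15.4 kHz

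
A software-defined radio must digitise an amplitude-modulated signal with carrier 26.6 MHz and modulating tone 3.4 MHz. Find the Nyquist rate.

60 MHz

AM sidebands sit at fc ± fm = 23.2 MHz and 30 MHz.
Highest-frequency component: 30 MHz.
Nyquist rate = 2 × 30 MHz = 60 MHz.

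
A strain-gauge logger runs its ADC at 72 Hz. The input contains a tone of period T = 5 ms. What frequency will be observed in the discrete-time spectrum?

T = 5 ms → f = 1/T = 200 Hz.
200 Hz mod fs = 56 Hz.
56 Hz > fs/2 = 36 Hz, folds to fs − 56 Hz = 16 Hz.

16 Hz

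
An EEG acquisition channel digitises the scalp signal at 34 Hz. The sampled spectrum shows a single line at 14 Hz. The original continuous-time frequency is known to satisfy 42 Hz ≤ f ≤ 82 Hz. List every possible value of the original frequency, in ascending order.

48 Hz, 54 Hz, 82 Hz

Frequencies that alias to 14 Hz are k·fs ± 14 Hz for integer k ≥ 0.
k=0: 14 Hz.
k=1: 20 Hz, 48 Hz.
k=2: 54 Hz, 82 Hz.
k=3: 88 Hz, 116 Hz.
Within [42 Hz, 82 Hz]: 48 Hz, 54 Hz, 82 Hz.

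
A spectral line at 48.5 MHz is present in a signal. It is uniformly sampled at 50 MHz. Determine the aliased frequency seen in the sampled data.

48.5 MHz > fs/2 = 25 MHz, folds to fs − 48.5 MHz = 1.5 MHz.

1.5 MHz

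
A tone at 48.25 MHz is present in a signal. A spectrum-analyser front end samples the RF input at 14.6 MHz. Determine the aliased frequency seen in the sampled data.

48.25 MHz mod fs = 4.45 MHz.
4.45 MHz ≤ fs/2 = 7.3 MHz, appears at 4.45 MHz.

4.45 MHz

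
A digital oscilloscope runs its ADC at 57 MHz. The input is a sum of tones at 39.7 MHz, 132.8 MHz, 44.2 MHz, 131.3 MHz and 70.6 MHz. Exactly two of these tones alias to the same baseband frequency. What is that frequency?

fs/2 = 28.5 MHz.
39.7 MHz > fs/2 = 28.5 MHz, folds to fs − 39.7 MHz = 17.3 MHz.
132.8 MHz mod fs = 18.8 MHz.
18.8 MHz ≤ fs/2 = 28.5 MHz, appears at 18.8 MHz.
44.2 MHz > fs/2 = 28.5 MHz, folds to fs − 44.2 MHz = 12.8 MHz.
131.3 MHz mod fs = 17.3 MHz.
17.3 MHz ≤ fs/2 = 28.5 MHz, appears at 17.3 MHz.
70.6 MHz mod fs = 13.6 MHz.
13.6 MHz ≤ fs/2 = 28.5 MHz, appears at 13.6 MHz.
39.7 MHz and 131.3 MHz both map to 17.3 MHz.

17.3 MHz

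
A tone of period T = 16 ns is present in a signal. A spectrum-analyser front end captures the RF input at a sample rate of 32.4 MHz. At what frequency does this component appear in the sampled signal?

2.3 MHz

T = 16 ns → f = 1/T = 62.5 MHz.
62.5 MHz mod fs = 30.1 MHz.
30.1 MHz > fs/2 = 16.2 MHz, folds to fs − 30.1 MHz = 2.3 MHz.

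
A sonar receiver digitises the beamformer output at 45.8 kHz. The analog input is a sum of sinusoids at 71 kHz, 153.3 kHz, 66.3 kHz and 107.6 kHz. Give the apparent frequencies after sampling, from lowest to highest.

fs/2 = 22.9 kHz.
71 kHz mod fs = 25.2 kHz.
25.2 kHz > fs/2 = 22.9 kHz, folds to fs − 25.2 kHz = 20.6 kHz.
153.3 kHz mod fs = 15.9 kHz.
15.9 kHz ≤ fs/2 = 22.9 kHz, appears at 15.9 kHz.
66.3 kHz mod fs = 20.5 kHz.
20.5 kHz ≤ fs/2 = 22.9 kHz, appears at 20.5 kHz.
107.6 kHz mod fs = 16 kHz.
16 kHz ≤ fs/2 = 22.9 kHz, appears at 16 kHz.
Distinct values: {15.9 kHz, 16 kHz, 20.5 kHz, 20.6 kHz}.

15.9 kHz, 16 kHz, 20.5 kHz, 20.6 kHz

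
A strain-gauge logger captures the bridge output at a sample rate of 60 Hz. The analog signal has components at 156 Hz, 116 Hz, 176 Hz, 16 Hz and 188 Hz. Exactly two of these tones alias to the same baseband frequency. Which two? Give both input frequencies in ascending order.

116 Hz, 176 Hz

fs/2 = 30 Hz.
156 Hz mod fs = 36 Hz.
36 Hz > fs/2 = 30 Hz, folds to fs − 36 Hz = 24 Hz.
116 Hz mod fs = 56 Hz.
56 Hz > fs/2 = 30 Hz, folds to fs − 56 Hz = 4 Hz.
176 Hz mod fs = 56 Hz.
56 Hz > fs/2 = 30 Hz, folds to fs − 56 Hz = 4 Hz.
16 Hz ≤ fs/2 = 30 Hz, passes unchanged.
188 Hz mod fs = 8 Hz.
8 Hz ≤ fs/2 = 30 Hz, appears at 8 Hz.
116 Hz and 176 Hz both map to 4 Hz.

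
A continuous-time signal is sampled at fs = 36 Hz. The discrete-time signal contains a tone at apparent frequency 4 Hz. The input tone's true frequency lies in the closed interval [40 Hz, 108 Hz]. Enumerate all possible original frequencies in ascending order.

40 Hz, 68 Hz, 76 Hz, 104 Hz

Frequencies that alias to 4 Hz are k·fs ± 4 Hz for integer k ≥ 0.
k=0: 4 Hz.
k=1: 32 Hz, 40 Hz.
k=2: 68 Hz, 76 Hz.
k=3: 104 Hz, 112 Hz.
k=4: 140 Hz, 148 Hz.
Within [40 Hz, 108 Hz]: 40 Hz, 68 Hz, 76 Hz, 104 Hz.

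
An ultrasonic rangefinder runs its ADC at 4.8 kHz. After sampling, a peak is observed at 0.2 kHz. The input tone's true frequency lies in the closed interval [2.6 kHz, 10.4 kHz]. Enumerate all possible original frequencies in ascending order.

Frequencies that alias to 0.2 kHz are k·fs ± 0.2 kHz for integer k ≥ 0.
k=0: 0.2 kHz.
k=1: 4.6 kHz, 5 kHz.
k=2: 9.4 kHz, 9.8 kHz.
k=3: 14.2 kHz, 14.6 kHz.
Within [2.6 kHz, 10.4 kHz]: 4.6 kHz, 5 kHz, 9.4 kHz, 9.8 kHz.

4.6 kHz, 5 kHz, 9.4 kHz, 9.8 kHz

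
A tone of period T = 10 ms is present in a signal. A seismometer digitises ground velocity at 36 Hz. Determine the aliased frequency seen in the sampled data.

T = 10 ms → f = 1/T = 100 Hz.
100 Hz mod fs = 28 Hz.
28 Hz > fs/2 = 18 Hz, folds to fs − 28 Hz = 8 Hz.

8 Hz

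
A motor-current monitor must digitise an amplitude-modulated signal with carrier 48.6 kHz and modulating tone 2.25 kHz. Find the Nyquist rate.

101.7 kHz

AM sidebands sit at fc ± fm = 46.35 kHz and 50.85 kHz.
Highest-frequency component: 50.85 kHz.
Nyquist rate = 2 × 50.85 kHz = 101.7 kHz.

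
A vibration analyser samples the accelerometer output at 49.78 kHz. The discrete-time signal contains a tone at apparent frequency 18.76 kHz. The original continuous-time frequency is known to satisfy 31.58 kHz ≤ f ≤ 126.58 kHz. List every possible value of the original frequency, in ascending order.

Frequencies that alias to 18.76 kHz are k·fs ± 18.76 kHz for integer k ≥ 0.
k=0: 18.76 kHz.
k=1: 31.02 kHz, 68.54 kHz.
k=2: 80.8 kHz, 118.32 kHz.
k=3: 130.58 kHz, 168.1 kHz.
Within [31.58 kHz, 126.58 kHz]: 68.54 kHz, 80.8 kHz, 118.32 kHz.

68.54 kHz, 80.8 kHz, 118.32 kHz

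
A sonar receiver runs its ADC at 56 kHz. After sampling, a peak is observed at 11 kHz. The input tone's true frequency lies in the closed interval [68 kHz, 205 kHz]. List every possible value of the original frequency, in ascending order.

101 kHz, 123 kHz, 157 kHz, 179 kHz

Frequencies that alias to 11 kHz are k·fs ± 11 kHz for integer k ≥ 0.
k=0: 11 kHz.
k=1: 45 kHz, 67 kHz.
k=2: 101 kHz, 123 kHz.
k=3: 157 kHz, 179 kHz.
k=4: 213 kHz, 235 kHz.
Within [68 kHz, 205 kHz]: 101 kHz, 123 kHz, 157 kHz, 179 kHz.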